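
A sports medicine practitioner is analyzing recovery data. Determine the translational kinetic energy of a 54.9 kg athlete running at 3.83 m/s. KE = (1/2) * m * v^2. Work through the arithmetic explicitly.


KE = 0.5 * m * v^2
= 0.5 * 54.9 * 3.83^2
= 0.5 * 54.9 * 14.6689
= 402.66 J

402.66 J


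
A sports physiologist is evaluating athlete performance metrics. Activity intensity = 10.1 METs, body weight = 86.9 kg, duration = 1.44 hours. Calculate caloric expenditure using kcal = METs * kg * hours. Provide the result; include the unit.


kcal = 10.1 * 86.9 * 1.44
= 877.69 * 1.44
= 1263.87 kcal

1263.87 kcal


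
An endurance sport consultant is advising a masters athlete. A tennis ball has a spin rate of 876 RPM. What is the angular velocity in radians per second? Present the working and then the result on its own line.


Convert RPM to rad/s: multiply by 2*pi and divide by 60
omega = 876 * 2 * pi / 60
= 91.735 rad/s

91.735 rad/s


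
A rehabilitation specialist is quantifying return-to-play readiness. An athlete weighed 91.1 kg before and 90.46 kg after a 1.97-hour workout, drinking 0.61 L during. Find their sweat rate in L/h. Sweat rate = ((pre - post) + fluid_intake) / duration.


Body mass change = 0.64 kg
Total sweat loss = 0.64 + 0.61 = 1.25 L
Rate = 1.25 / 1.97 = 0.635 L/h

0.635 L/h


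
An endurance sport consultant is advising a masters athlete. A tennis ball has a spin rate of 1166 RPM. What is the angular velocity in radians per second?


Convert RPM to rad/s: multiply by 2*pi and divide by 60
omega = 1166 * 2 * pi / 60
= 122.103 rad/s

122.103 rad/s


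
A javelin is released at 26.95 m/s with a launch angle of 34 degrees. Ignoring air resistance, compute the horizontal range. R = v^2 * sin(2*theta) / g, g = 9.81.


Launch speed squared = 726.3025
sin(2 * 34 deg) = 0.927184
Range = 726.3025 * 0.927184 / 9.81
= 68.646 m

68.646 m


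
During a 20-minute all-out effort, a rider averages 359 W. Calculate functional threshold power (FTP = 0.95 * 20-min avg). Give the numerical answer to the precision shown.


FTP = 0.95 * 359
= 341.05 W

341.05 W


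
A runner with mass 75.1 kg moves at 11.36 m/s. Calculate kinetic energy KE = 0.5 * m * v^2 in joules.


v^2 = 11.36^2 = 129.0496
KE = 0.5 * 75.1 * 129.0496
= 4845.81 J

4845.81 J


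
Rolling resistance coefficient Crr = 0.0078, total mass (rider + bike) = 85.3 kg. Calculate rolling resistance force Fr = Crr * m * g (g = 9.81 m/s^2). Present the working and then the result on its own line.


Fr = Crr * m * g
= 0.0078 * 85.3 * 9.81
= 6.527 N

6.527 N


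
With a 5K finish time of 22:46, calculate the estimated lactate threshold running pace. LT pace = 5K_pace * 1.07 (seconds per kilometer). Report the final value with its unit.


Race duration = 1366 s for 5 km
Average pace = 1366 / 5 = 273.2 s/km
LT pace = 273.2 * 1.07
= 292.32 s/km

292.32 s/km


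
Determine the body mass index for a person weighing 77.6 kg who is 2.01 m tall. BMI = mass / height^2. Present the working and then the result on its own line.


BMI = mass / height^2
= 77.6 / 2.01^2
= 77.6 / 4.0401
= 19.21 kg/m^2

19.21 kg/m^2


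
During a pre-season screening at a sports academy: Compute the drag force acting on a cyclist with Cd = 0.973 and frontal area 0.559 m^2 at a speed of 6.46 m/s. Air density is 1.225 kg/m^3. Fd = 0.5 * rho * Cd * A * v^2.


Step 1: v^2 = 41.7316
Step 2: Fd = 0.5 * 1.225 * 0.973 * 0.559 * 41.7316
= 13.903 N

13.903 N


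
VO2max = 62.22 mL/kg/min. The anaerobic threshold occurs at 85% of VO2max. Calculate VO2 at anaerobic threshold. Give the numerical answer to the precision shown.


AT fraction = 85 / 100 = 0.85
AT VO2 = 62.22 * 0.85
= 52.89 mL/kg/min

52.89 mL/kg/min


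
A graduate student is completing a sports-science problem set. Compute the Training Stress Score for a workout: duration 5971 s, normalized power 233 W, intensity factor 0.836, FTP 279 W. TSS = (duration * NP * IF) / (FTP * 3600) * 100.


Product = 5971 * 233 * 0.836 = 1163079.148
Base = 279 * 3600 = 1004400
TSS = 1163079.148 / 1004400 * 100 = 115.8

115.8 TSS


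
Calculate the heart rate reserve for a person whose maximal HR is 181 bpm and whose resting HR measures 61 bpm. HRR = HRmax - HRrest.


HRmax = 181 bpm
HRrest = 61 bpm
HRR = 181 - 61 = 120 bpm

120 bpm


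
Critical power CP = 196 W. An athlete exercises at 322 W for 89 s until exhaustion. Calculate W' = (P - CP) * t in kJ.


P - CP = 322 - 196 = 126 W
W' = 126 * 89 = 11214 J
= 11214 / 1000 = 11.214 kJ

11.214 kJ


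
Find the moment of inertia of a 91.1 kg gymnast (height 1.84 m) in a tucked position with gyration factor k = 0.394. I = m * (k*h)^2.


Radius of gyration = 0.394 * 1.84 = 0.72496 m
I = 91.1 * 0.72496^2
= 91.1 * 0.525567
= 47.879 kg*m^2

47.879 kg*m^2


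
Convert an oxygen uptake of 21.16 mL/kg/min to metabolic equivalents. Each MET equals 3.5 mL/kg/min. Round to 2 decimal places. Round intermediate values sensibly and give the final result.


One MET = 3.5 mL/kg/min
Number of METs = 21.16 / 3.5
= 6.05 METs

6.05 METs


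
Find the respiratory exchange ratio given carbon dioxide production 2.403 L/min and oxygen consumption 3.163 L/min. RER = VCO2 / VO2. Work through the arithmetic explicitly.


VCO2 = 2.403 L/min
VO2 = 3.163 L/min
RER = 2.403 / 3.163 = 0.7597

0.7597


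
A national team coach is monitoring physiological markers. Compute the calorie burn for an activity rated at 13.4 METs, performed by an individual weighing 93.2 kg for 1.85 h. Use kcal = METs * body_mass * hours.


Product of METs and mass = 13.4 * 93.2 = 1248.88
Total kcal = 1248.88 * 1.85 = 2310.43 kcal

2310.43 kcal


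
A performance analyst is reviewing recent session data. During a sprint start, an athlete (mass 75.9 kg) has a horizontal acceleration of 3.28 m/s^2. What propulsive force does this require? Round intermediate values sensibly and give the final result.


Propulsive force = mass * acceleration
= 75.9 kg * 3.28 m/s^2
= 248.95 N

248.95 N


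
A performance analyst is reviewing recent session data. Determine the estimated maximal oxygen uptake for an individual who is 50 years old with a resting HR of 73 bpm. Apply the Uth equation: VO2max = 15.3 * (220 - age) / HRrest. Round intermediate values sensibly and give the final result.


HRmax = 220 - 50 = 170
VO2max = 15.3 * (170 / 73)
= 15.3 * 2.3288
= 35.63 mL/kg/min

35.63 mL/kg/min


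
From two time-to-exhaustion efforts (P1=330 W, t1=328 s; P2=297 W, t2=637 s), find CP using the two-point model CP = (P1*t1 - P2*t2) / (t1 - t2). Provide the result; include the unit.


Work in trial 1 = 108240 J
Work in trial 2 = 189189 J
Delta work = -80949 J
Delta time = -309 s
CP = -80949 / -309 = 261.97 W

261.97 W


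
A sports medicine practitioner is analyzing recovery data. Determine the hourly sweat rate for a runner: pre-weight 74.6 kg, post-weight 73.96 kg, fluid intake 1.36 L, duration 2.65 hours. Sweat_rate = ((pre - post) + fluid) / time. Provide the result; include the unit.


Mass lost = 74.6 - 73.96 = 0.64 kg
Add fluid consumed: 0.64 + 1.36 = 2.0 L total sweat
Sweat rate = 2.0 / 2.65 = 0.755 L/h

0.755 L/h


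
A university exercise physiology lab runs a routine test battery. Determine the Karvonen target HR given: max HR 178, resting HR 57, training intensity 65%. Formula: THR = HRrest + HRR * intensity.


HRR = HRmax - HRrest = 178 - 57 = 121
THR = 57 + 121 * 0.65
= 135.65 bpm

135.65 bpm


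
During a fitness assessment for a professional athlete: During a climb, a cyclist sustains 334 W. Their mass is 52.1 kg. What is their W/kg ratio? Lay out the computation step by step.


Power-to-weight = 334 W / 52.1 kg
= 6.411 W/kg

6.411 W/kg


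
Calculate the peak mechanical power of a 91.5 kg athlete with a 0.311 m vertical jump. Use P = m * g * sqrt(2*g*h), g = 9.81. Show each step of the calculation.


First, sqrt(2gh) = sqrt(2 * 9.81 * 0.311)
= sqrt(6.10182) = 2.470186 m/s
Power = 91.5 * 9.81 * 2.470186 = 2217.28 W

2217.28 W


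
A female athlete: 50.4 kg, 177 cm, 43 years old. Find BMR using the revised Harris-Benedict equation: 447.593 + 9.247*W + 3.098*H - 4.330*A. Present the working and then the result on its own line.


Intercept = 447.593
Weight contribution = 9.247 * 50.4 = 466.0488
Height contribution = 3.098 * 177 = 548.346
Age contribution = 4.33 * 43 = 186.19
BMR = 447.593 + 466.0488 + 548.346 - 186.19
= 1275.8 kcal/day

1275.8 kcal/day


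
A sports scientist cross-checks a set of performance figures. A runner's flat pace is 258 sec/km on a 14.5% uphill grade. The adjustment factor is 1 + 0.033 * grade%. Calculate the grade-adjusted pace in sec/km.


Factor = 1 + 0.033 * 14.5 = 1.4785
Adjusted pace = 258 * 1.4785
= 381.45 sec/km

381.45 s/km


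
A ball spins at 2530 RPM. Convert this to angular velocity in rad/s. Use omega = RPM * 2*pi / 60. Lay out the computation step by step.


omega = 2530 * 2 * pi / 60
= 2530 * 6.28318531 / 60
= 15896.459 / 60
= 264.941 rad/s

264.941 rad/s


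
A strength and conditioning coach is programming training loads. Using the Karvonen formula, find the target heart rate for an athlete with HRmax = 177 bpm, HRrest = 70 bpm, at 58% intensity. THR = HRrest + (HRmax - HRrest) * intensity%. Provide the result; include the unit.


HRR = 177 - 70 = 107
THR = 70 + 107 * 0.58
= 70 + 62.06
= 132.06 bpm

132.06 bpm


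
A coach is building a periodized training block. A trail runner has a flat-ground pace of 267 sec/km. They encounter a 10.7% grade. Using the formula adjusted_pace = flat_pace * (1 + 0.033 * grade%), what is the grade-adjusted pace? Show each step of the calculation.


Grade factor = 1 + 0.033 * 10.7 = 1.3531
Adjusted = 267 * 1.3531 = 361.28 sec/km

361.28 s/km


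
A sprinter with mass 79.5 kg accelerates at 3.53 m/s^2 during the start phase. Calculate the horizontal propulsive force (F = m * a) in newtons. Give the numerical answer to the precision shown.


F = m * a
= 79.5 * 3.53
= 280.64 N

280.64 N


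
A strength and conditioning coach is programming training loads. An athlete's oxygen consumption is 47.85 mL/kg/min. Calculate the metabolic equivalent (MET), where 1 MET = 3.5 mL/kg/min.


MET = VO2 / 3.5
= 47.85 / 3.5
= 13.67 METs

13.67 METs


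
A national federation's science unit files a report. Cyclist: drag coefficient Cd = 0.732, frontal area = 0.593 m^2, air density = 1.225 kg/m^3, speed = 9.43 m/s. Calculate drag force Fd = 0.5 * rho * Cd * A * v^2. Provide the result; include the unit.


v^2 = 9.43^2 = 88.9249
Fd = 0.5 * 1.225 * 0.732 * 0.593 * 88.9249
= 23.643 N

23.643 N


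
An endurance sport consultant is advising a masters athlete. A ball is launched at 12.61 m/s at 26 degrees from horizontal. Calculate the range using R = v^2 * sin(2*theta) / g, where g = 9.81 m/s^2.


sin(2 * 26) = sin(52) = 0.788011
v^2 = 12.61^2 = 159.0121
R = 159.0121 * 0.788011 / 9.81
= 12.773 m

12.773 m


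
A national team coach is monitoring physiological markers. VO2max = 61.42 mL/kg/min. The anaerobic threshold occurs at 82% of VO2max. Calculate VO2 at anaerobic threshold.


AT fraction = 82 / 100 = 0.82
AT VO2 = 61.42 * 0.82
= 50.36 mL/kg/min

50.36 mL/kg/min


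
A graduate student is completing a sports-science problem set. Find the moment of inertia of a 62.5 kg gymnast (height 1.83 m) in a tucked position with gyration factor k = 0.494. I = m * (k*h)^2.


Radius of gyration = 0.494 * 1.83 = 0.90402 m
I = 62.5 * 0.90402^2
= 62.5 * 0.817252
= 51.078 kg*m^2

51.078 kg*m^2


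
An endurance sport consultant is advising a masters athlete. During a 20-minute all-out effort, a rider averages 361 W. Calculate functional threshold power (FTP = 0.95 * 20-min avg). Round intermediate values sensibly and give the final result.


FTP = 0.95 * 361
= 342.95 W

342.95 W


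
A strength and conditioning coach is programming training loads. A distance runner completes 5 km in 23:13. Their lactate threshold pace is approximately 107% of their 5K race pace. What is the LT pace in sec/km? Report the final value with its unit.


Convert to seconds: 23 min 13 s = 1393 s
Pace per km = 1393 / 5 = 278.6 s/km
LT pace = 278.6 * 1.07 = 298.1 s/km

298.1 s/km


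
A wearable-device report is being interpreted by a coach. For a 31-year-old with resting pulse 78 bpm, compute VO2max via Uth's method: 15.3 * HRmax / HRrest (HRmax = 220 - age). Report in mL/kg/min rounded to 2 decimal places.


Step 1: HRmax = 220 - 31 = 189 bpm
Step 2: Ratio = 189 / 78 = 2.4231
Step 3: VO2max = 15.3 * 2.4231 = 37.07 mL/kg/min

37.07 mL/kg/min


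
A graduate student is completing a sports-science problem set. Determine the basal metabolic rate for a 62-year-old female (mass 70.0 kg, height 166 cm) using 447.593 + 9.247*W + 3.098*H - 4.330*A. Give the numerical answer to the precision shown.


BMR = 447.593 + 9.247*70.0 + 3.098*166 - 4.330*62
= 1340.69 kcal/day

1340.69 kcal/day


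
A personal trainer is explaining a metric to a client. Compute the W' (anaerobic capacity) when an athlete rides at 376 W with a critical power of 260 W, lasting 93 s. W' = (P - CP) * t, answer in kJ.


Above-CP power = 116 W
Duration = 93 s
W' = 116 * 93 = 10788 J
Convert: 10788 / 1000 = 10.788 kJ

10.788 kJ


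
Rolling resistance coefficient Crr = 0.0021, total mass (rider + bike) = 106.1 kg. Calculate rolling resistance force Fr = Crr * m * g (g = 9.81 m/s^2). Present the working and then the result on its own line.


Fr = Crr * m * g
= 0.0021 * 106.1 * 9.81
= 2.186 N

2.186 N


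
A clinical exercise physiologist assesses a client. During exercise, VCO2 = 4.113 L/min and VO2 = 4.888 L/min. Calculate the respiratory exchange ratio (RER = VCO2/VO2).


RER = VCO2 / VO2
= 4.113 / 4.888
= 0.8414

0.8414


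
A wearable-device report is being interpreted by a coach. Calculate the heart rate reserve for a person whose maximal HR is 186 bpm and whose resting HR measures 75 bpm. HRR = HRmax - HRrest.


HRmax = 186 bpm
HRrest = 75 bpm
HRR = 186 - 75 = 111 bpm

111 bpm


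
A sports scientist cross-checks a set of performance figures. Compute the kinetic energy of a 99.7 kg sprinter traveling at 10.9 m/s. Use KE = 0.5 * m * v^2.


Velocity squared = 118.81
KE = 0.5 * 99.7 * 118.81 = 5922.68 J

5922.68 J


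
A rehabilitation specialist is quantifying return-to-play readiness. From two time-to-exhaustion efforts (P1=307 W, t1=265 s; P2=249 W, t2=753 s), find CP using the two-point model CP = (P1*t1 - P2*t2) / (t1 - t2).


Work in trial 1 = 81355 J
Work in trial 2 = 187497 J
Delta work = -106142 J
Delta time = -488 s
CP = -106142 / -488 = 217.5 W

217.5 W


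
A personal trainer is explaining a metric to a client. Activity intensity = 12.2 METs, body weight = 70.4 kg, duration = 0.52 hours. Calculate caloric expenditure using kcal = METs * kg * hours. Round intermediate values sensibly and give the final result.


kcal = 12.2 * 70.4 * 0.52
= 858.88 * 0.52
= 446.62 kcal

446.62 kcal


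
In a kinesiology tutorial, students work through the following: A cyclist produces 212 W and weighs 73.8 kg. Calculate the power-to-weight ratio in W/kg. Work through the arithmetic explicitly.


P/W = power / mass
= 212 / 73.8
= 2.873 W/kg

2.873 W/kg


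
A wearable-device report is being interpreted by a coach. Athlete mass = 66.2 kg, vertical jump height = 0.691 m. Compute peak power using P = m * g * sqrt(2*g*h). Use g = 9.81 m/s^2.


sqrt(2 * 9.81 * 0.691) = sqrt(13.55742) = 3.68204 m/s
P = 66.2 * 9.81 * 3.68204
= 2391.2 W

2391.2 W


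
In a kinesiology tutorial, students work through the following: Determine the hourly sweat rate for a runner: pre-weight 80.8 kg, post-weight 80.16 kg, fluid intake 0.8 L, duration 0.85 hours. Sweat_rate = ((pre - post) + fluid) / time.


Mass lost = 80.8 - 80.16 = 0.64 kg
Add fluid consumed: 0.64 + 0.8 = 1.44 L total sweat
Sweat rate = 1.44 / 0.85 = 1.694 L/h

1.694 L/h


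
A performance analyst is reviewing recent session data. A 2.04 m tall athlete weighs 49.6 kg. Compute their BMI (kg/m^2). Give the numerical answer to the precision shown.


height^2 = 4.1616 m^2
BMI = 49.6 / 4.1616 = 11.92 kg/m^2

11.92 kg/m^2


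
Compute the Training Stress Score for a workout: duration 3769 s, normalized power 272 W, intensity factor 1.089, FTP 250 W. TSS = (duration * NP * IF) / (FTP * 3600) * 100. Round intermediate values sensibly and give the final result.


Product = 3769 * 272 * 1.089 = 1116407.952
Base = 250 * 3600 = 900000
TSS = 1116407.952 / 900000 * 100 = 124.05

124.05 TSS


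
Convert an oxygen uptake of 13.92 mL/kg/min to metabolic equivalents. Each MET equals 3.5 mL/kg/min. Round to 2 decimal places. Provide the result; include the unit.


One MET = 3.5 mL/kg/min
Number of METs = 13.92 / 3.5
= 3.98 METs

3.98 METs


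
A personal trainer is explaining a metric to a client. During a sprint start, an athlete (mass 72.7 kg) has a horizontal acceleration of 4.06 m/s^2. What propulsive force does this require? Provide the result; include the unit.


Propulsive force = mass * acceleration
= 72.7 kg * 4.06 m/s^2
= 295.16 N

295.16 N


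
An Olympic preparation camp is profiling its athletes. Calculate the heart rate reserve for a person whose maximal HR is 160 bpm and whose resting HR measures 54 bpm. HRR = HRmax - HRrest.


HRmax = 160 bpm
HRrest = 54 bpm
HRR = 160 - 54 = 106 bpm

106 bpm


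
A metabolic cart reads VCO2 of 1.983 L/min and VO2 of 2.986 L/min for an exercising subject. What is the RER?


RER = VCO2 / VO2 = 1.983 / 2.986 = 0.6641

0.6641


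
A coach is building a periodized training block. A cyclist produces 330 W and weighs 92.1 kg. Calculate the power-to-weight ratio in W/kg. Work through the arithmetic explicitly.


P/W = power / mass
= 330 / 92.1
= 3.583 W/kg

3.583 W/kg


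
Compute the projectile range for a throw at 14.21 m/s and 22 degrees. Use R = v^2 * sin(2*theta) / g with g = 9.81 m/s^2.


Two times the angle = 44 degrees
sin(44) = 0.694658
R = 201.9241 * 0.694658 / 9.81 = 14.298 m

14.298 m


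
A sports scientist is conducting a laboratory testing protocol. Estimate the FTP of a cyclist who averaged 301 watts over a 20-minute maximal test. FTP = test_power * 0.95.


FTP = 301 * 0.95 = 285.95 W

285.95 W


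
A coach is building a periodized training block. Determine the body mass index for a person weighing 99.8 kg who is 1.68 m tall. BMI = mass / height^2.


BMI = mass / height^2
= 99.8 / 1.68^2
= 99.8 / 2.8224
= 35.36 kg/m^2

35.36 kg/m^2


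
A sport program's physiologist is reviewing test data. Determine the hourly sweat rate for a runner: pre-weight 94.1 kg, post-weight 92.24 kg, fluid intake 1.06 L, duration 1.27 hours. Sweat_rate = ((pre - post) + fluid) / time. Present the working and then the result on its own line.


Mass lost = 94.1 - 92.24 = 1.86 kg
Add fluid consumed: 1.86 + 1.06 = 2.92 L total sweat
Sweat rate = 2.92 / 1.27 = 2.299 L/h

2.299 L/h


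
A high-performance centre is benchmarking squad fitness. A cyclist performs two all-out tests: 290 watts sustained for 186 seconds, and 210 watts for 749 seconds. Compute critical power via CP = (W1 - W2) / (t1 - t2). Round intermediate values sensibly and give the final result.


W1 = P1 * t1 = 290 * 186 = 53940 J
W2 = P2 * t2 = 210 * 749 = 157290 J
CP = (53940 - 157290) / (186 - 749)
= 183.57 W

183.57 W


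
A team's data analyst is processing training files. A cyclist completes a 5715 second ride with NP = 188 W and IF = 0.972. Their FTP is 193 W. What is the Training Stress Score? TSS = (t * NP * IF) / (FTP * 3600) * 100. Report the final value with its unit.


t * NP * IF = 5715 * 188 * 0.972 = 1044336.24
FTP * 3600 = 694800
TSS = (1044336.24 / 694800) * 100 = 150.31

150.31 TSS


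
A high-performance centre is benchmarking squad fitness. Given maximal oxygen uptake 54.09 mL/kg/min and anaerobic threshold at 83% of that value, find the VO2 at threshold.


Percentage as decimal = 0.83
VO2 at AT = 54.09 * 0.83 = 44.89 mL/kg/min

44.89 mL/kg/min


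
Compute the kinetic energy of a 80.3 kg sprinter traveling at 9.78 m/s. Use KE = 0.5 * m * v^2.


Velocity squared = 95.6484
KE = 0.5 * 80.3 * 95.6484 = 3840.28 J

3840.28 J


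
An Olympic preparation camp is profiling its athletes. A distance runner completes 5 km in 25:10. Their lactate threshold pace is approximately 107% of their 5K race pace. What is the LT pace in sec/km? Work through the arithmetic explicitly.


Convert to seconds: 25 min 10 s = 1510 s
Pace per km = 1510 / 5 = 302.0 s/km
LT pace = 302.0 * 1.07 = 323.14 s/km

323.14 s/km


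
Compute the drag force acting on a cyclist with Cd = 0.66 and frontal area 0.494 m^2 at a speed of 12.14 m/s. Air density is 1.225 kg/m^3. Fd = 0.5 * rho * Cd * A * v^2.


Step 1: v^2 = 147.3796
Step 2: Fd = 0.5 * 1.225 * 0.66 * 0.494 * 147.3796
= 29.432 N

29.432 N


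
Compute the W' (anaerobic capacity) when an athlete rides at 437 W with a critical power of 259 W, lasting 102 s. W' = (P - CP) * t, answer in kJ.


Above-CP power = 178 W
Duration = 102 s
W' = 178 * 102 = 18156 J
Convert: 18156 / 1000 = 18.156 kJ

18.156 kJ


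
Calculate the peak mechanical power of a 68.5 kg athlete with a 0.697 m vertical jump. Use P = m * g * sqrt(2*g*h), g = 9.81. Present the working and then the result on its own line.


First, sqrt(2gh) = sqrt(2 * 9.81 * 0.697)
= sqrt(13.67514) = 3.697991 m/s
Power = 68.5 * 9.81 * 3.697991 = 2484.99 W

2484.99 W


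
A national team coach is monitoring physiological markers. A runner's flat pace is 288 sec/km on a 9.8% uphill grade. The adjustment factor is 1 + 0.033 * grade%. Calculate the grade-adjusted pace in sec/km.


Factor = 1 + 0.033 * 9.8 = 1.3234
Adjusted pace = 288 * 1.3234
= 381.14 sec/km

381.14 s/km


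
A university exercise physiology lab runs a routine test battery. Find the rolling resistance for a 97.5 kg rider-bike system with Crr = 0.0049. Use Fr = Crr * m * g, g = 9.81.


m * g = 97.5 * 9.81 = 956.475 N
Fr = 0.0049 * 956.475 = 4.687 N

4.687 N


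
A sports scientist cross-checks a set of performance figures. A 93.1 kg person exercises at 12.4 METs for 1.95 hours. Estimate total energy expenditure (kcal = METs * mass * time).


Energy = METs * mass(kg) * time(h)
= 12.4 * 93.1 * 1.95
= 2251.16 kcal

2251.16 kcal


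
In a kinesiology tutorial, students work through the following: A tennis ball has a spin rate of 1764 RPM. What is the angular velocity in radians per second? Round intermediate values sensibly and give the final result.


Convert RPM to rad/s: multiply by 2*pi and divide by 60
omega = 1764 * 2 * pi / 60
= 184.726 rad/s

184.726 rad/s


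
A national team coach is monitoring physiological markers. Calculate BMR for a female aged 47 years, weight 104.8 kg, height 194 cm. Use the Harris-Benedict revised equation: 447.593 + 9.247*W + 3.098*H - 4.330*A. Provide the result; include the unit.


Substituting values:
W term = 9.247 * 104.8 = 969.0856
H term = 3.098 * 194 = 601.012
A term = 4.330 * 47 = 203.51
BMR = 1814.18 kcal/day

1814.18 kcal/day


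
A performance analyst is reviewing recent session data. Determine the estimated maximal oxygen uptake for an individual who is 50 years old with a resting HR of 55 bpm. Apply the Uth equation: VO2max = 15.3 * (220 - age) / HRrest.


HRmax = 220 - 50 = 170
VO2max = 15.3 * (170 / 55)
= 15.3 * 3.0909
= 47.29 mL/kg/min

47.29 mL/kg/min


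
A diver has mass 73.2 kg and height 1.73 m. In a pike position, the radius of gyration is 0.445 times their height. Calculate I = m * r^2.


r = 0.445 * 1.73 = 0.76985 m
I = m * r^2 = 73.2 * 0.592669 = 43.383 kg*m^2

43.383 kg*m^2


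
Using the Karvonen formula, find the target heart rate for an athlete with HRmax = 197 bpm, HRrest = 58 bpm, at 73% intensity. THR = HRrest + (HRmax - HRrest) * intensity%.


HRR = 197 - 58 = 139
THR = 58 + 139 * 0.73
= 58 + 101.47
= 159.47 bpm

159.47 bpm


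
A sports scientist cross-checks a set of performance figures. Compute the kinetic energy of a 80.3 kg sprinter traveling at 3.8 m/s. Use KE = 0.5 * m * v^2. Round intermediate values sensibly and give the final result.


Velocity squared = 14.44
KE = 0.5 * 80.3 * 14.44 = 579.77 J

579.77 J


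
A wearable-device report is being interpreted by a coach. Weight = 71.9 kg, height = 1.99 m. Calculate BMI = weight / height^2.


height^2 = 1.99^2 = 3.9601
BMI = 71.9 / 3.9601 = 18.16 kg/m^2

18.16 kg/m^2


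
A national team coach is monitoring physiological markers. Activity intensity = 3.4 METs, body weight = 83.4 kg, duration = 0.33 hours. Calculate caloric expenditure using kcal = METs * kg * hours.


kcal = 3.4 * 83.4 * 0.33
= 283.56 * 0.33
= 93.57 kcal

93.57 kcal


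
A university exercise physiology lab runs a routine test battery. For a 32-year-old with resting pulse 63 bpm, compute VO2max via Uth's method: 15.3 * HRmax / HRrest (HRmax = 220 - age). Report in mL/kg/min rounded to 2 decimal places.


Step 1: HRmax = 220 - 32 = 188 bpm
Step 2: Ratio = 188 / 63 = 2.9841
Step 3: VO2max = 15.3 * 2.9841 = 45.66 mL/kg/min

45.66 mL/kg/min


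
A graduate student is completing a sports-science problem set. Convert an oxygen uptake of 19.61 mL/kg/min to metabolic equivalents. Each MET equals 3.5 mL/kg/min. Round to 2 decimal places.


One MET = 3.5 mL/kg/min
Number of METs = 19.61 / 3.5
= 5.6 METs

5.6 METs


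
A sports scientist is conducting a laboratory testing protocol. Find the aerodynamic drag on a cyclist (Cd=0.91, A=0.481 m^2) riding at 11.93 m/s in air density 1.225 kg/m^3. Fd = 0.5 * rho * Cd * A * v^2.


Fd = 0.5 * 1.225 * 0.91 * 0.481 * 11.93^2
= 0.5 * 1.225 * 0.91 * 0.481 * 142.3249
= 38.157 N

38.157 N


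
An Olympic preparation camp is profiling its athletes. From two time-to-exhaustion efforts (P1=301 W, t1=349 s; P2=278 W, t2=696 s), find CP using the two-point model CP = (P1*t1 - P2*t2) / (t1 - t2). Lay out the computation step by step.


Work in trial 1 = 105049 J
Work in trial 2 = 193488 J
Delta work = -88439 J
Delta time = -347 s
CP = -88439 / -347 = 254.87 W

254.87 W


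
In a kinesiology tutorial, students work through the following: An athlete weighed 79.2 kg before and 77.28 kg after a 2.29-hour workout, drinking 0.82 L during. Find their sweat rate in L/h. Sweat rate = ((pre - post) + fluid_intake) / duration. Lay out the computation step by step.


Body mass change = 1.92 kg
Total sweat loss = 1.92 + 0.82 = 2.74 L
Rate = 2.74 / 2.29 = 1.197 L/h

1.197 L/h


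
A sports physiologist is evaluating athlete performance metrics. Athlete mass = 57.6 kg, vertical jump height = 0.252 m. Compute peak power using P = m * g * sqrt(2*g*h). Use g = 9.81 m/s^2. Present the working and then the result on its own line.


sqrt(2 * 9.81 * 0.252) = sqrt(4.94424) = 2.223565 m/s
P = 57.6 * 9.81 * 2.223565
= 1256.44 W

1256.44 W


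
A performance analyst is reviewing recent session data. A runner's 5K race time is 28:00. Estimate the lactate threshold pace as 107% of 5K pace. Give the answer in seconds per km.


Total race time = 28*60 + 0 = 1680 seconds
5K pace = 1680 / 5 = 336.0 sec/km
LT pace = 336.0 * 1.07 = 359.52 sec/km

359.52 s/km


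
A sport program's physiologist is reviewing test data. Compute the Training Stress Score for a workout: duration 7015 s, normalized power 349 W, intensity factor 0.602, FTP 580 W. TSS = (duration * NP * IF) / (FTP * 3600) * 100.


Product = 7015 * 349 * 0.602 = 1473837.47
Base = 580 * 3600 = 2088000
TSS = 1473837.47 / 2088000 * 100 = 70.59

70.59 TSS


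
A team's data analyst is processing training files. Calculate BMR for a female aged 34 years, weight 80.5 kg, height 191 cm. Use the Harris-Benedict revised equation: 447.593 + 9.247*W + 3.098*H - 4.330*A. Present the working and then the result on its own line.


Substituting values:
W term = 9.247 * 80.5 = 744.3835
H term = 3.098 * 191 = 591.718
A term = 4.330 * 34 = 147.22
BMR = 1636.47 kcal/day

1636.47 kcal/day


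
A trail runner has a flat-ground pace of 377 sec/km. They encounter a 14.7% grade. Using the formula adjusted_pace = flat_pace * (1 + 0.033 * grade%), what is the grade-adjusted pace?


Grade factor = 1 + 0.033 * 14.7 = 1.4851
Adjusted = 377 * 1.4851 = 559.88 sec/km

559.88 s/km


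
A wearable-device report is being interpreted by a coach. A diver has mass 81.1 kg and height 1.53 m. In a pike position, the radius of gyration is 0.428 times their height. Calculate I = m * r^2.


r = 0.428 * 1.53 = 0.65484 m
I = m * r^2 = 81.1 * 0.428815 = 34.777 kg*m^2

34.777 kg*m^2


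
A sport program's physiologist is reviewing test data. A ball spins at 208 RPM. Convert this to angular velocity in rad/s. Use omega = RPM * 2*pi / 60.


omega = 208 * 2 * pi / 60
= 208 * 6.28318531 / 60
= 1306.903 / 60
= 21.782 rad/s

21.782 rad/s


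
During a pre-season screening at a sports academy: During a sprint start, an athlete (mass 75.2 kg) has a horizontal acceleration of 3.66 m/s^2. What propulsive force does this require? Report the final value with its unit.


Propulsive force = mass * acceleration
= 75.2 kg * 3.66 m/s^2
= 275.23 N

275.23 N


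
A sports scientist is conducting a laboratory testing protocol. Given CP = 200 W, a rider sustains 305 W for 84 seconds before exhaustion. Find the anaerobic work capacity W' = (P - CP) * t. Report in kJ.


Excess power = 305 - 200 = 105 W
Work above CP = 105 * 84 = 8820 J
W' = 8.82 kJ

8.82 kJ


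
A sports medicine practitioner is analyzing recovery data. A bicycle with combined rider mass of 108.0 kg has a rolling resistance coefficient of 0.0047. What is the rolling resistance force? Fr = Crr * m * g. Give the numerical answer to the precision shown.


Fr = 0.0047 * 108.0 * 9.81
= 0.5076 * 9.81
= 4.98 N

4.98 N


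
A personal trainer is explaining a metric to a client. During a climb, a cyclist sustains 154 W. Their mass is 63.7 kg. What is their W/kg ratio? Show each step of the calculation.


Power-to-weight = 154 W / 63.7 kg
= 2.418 W/kg

2.418 W/kg


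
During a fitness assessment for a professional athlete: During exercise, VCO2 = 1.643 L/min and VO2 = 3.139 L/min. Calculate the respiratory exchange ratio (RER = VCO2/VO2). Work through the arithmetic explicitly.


RER = VCO2 / VO2
= 1.643 / 3.139
= 0.5234

0.5234


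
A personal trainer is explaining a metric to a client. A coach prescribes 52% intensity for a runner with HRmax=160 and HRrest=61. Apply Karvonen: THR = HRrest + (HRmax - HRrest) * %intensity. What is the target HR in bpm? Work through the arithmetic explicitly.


Heart rate reserve = 160 - 61 = 99
Intensity fraction = 52 / 100 = 0.52
THR = 61 + 99 * 0.52 = 112.48 bpm

112.48 bpm


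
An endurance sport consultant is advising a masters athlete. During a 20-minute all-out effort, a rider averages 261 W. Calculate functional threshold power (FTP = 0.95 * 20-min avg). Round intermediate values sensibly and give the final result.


FTP = 0.95 * 261
= 247.95 W

247.95 W


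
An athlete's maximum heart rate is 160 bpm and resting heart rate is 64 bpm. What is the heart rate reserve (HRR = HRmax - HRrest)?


HRR = HRmax - HRrest
= 160 - 64
= 96 bpm

96 bpm


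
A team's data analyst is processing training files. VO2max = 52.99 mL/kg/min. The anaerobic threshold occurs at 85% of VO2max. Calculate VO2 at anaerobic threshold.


AT fraction = 85 / 100 = 0.85
AT VO2 = 52.99 * 0.85
= 45.04 mL/kg/min

45.04 mL/kg/min


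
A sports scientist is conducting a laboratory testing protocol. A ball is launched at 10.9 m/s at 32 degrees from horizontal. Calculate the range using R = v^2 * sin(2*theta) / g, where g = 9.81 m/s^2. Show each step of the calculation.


sin(2 * 32) = sin(64) = 0.898794
v^2 = 10.9^2 = 118.81
R = 118.81 * 0.898794 / 9.81
= 10.885 m

10.885 m


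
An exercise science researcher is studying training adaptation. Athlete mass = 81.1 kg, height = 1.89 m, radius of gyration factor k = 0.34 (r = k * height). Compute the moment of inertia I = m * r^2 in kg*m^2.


r = k * height = 0.34 * 1.89 = 0.6426 m
r^2 = 0.6426^2 = 0.412935
I = 81.1 * 0.412935 = 33.489 kg*m^2

33.489 kg*m^2


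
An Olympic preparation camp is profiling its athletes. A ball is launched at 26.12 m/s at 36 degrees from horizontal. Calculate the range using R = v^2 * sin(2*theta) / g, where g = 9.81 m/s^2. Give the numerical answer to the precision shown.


sin(2 * 36) = sin(72) = 0.951057
v^2 = 26.12^2 = 682.2544
R = 682.2544 * 0.951057 / 9.81
= 66.143 m

66.143 m


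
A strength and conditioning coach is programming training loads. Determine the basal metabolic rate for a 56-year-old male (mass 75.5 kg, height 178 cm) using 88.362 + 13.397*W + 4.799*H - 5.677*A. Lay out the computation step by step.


BMR = 88.362 + 13.397*75.5 + 4.799*178 - 5.677*56
= 1636.15 kcal/day

1636.15 kcal/day


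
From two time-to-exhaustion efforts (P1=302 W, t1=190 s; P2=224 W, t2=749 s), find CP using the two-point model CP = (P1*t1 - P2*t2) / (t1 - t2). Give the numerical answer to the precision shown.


Work in trial 1 = 57380 J
Work in trial 2 = 167776 J
Delta work = -110396 J
Delta time = -559 s
CP = -110396 / -559 = 197.49 W

197.49 W


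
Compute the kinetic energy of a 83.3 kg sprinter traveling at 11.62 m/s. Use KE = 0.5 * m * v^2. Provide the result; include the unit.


Velocity squared = 135.0244
KE = 0.5 * 83.3 * 135.0244 = 5623.77 J

5623.77 J


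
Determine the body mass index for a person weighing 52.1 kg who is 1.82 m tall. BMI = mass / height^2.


BMI = mass / height^2
= 52.1 / 1.82^2
= 52.1 / 3.3124
= 15.73 kg/m^2

15.73 kg/m^2


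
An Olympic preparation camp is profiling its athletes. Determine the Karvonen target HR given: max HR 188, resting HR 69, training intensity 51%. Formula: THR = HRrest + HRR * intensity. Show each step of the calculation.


HRR = HRmax - HRrest = 188 - 69 = 119
THR = 69 + 119 * 0.51
= 129.69 bpm

129.69 bpm


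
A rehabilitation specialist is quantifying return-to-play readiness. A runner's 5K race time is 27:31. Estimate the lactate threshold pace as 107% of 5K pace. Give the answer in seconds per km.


Total race time = 27*60 + 31 = 1651 seconds
5K pace = 1651 / 5 = 330.2 sec/km
LT pace = 330.2 * 1.07 = 353.31 sec/km

353.31 s/km


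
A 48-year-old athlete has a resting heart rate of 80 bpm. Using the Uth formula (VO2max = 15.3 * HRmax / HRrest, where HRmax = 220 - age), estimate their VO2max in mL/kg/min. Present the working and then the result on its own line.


HRmax = 220 - 48 = 172 bpm
Ratio = HRmax / HRrest = 172 / 80 = 2.15
VO2max = 15.3 * 2.15 = 32.9 mL/kg/min

32.9 mL/kg/min


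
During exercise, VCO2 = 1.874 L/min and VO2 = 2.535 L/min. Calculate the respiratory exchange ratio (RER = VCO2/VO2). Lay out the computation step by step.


RER = VCO2 / VO2
= 1.874 / 2.535
= 0.7393

0.7393


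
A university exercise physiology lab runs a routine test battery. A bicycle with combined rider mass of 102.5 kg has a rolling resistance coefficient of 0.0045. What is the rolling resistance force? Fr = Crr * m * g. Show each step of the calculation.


Fr = 0.0045 * 102.5 * 9.81
= 0.46125 * 9.81
= 4.525 N

4.525 N


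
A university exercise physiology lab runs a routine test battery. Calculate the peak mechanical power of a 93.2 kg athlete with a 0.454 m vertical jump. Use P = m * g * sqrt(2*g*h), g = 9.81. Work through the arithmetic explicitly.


First, sqrt(2gh) = sqrt(2 * 9.81 * 0.454)
= sqrt(8.90748) = 2.98454 m/s
Power = 93.2 * 9.81 * 2.98454 = 2728.74 W

2728.74 W


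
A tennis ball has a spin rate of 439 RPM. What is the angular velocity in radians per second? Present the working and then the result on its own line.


Convert RPM to rad/s: multiply by 2*pi and divide by 60
omega = 439 * 2 * pi / 60
= 45.972 rad/s

45.972 rad/s


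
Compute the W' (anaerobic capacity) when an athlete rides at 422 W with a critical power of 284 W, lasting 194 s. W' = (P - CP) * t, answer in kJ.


Above-CP power = 138 W
Duration = 194 s
W' = 138 * 194 = 26772 J
Convert: 26772 / 1000 = 26.772 kJ

26.772 kJ


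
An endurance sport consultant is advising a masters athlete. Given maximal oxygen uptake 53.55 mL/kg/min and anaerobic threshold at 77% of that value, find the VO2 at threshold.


Percentage as decimal = 0.77
VO2 at AT = 53.55 * 0.77 = 41.23 mL/kg/min

41.23 mL/kg/min


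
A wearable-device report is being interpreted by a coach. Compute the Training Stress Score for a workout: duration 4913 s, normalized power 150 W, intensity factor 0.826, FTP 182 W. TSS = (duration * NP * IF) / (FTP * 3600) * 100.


Product = 4913 * 150 * 0.826 = 608720.7
Base = 182 * 3600 = 655200
TSS = 608720.7 / 655200 * 100 = 92.91

92.91 TSS


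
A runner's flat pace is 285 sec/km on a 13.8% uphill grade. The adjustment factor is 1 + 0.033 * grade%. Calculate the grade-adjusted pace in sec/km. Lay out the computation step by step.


Factor = 1 + 0.033 * 13.8 = 1.4554
Adjusted pace = 285 * 1.4554
= 414.79 sec/km

414.79 s/km


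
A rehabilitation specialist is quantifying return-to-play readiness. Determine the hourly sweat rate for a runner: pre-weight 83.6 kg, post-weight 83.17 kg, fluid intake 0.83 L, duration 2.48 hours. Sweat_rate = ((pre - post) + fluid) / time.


Mass lost = 83.6 - 83.17 = 0.43 kg
Add fluid consumed: 0.43 + 0.83 = 1.26 L total sweat
Sweat rate = 1.26 / 2.48 = 0.508 L/h

0.508 L/h


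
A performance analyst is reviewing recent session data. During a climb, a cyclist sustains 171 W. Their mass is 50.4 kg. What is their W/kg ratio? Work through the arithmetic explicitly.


Power-to-weight = 171 W / 50.4 kg
= 3.393 W/kg

3.393 W/kg


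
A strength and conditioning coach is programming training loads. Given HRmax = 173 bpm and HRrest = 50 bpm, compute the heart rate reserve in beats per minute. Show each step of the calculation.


Heart rate reserve = maximum HR minus resting HR
HRR = 173 - 50 = 123 bpm

123 bpm


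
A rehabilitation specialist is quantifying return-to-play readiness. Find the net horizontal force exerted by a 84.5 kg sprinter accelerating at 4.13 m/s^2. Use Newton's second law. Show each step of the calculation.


Newton's second law: F = m * a
F = 84.5 * 4.13 = 348.99 N

348.99 N


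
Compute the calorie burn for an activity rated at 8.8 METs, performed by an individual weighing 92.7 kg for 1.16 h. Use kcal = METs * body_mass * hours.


Product of METs and mass = 8.8 * 92.7 = 815.76
Total kcal = 815.76 * 1.16 = 946.28 kcal

946.28 kcal


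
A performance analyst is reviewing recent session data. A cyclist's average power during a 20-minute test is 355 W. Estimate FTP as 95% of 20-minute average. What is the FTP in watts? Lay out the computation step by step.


FTP = 20-min power * 0.95
= 355 * 0.95
= 337.25 W

337.25 W


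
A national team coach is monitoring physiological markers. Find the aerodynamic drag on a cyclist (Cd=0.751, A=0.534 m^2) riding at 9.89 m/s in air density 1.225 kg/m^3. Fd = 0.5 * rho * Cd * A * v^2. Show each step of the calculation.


Fd = 0.5 * 1.225 * 0.751 * 0.534 * 9.89^2
= 0.5 * 1.225 * 0.751 * 0.534 * 97.8121
= 24.026 N

24.026 N


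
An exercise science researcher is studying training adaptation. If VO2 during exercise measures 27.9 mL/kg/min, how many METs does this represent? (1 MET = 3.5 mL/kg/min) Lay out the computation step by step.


METs = VO2 / 3.5 = 27.9 / 3.5 = 7.97

7.97 METs


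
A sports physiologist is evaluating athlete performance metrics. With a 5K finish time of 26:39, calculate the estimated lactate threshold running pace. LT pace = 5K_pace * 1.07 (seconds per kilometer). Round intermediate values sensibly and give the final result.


Race duration = 1599 s for 5 km
Average pace = 1599 / 5 = 319.8 s/km
LT pace = 319.8 * 1.07
= 342.19 s/km

342.19 s/km


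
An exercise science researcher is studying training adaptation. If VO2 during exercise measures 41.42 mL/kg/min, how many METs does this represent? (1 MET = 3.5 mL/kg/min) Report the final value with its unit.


METs = VO2 / 3.5 = 41.42 / 3.5 = 11.83

11.83 METs
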